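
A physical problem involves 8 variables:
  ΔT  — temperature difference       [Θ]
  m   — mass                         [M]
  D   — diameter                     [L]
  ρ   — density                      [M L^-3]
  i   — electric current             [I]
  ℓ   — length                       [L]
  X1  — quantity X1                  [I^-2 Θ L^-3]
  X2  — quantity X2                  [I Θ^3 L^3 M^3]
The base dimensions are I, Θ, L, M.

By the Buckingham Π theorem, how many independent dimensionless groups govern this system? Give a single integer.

Write exponents as rows I,Θ,L,M / cols ΔT,m,D,ρ,i,ℓ,X1,X2:
  I: [ 0  0  0  0  1  0 -2  1]
  Θ: [ 1  0  0  0  0  0  1  3]
  L: [ 0  0  1 -3  0  1 -3  3]
  M: [ 0  1  0  1  0  0  0  3]
RREF → pivots at {ΔT,m,D,i} ⇒ r = 4
Π count = n − r = 8 − 4 = 4

4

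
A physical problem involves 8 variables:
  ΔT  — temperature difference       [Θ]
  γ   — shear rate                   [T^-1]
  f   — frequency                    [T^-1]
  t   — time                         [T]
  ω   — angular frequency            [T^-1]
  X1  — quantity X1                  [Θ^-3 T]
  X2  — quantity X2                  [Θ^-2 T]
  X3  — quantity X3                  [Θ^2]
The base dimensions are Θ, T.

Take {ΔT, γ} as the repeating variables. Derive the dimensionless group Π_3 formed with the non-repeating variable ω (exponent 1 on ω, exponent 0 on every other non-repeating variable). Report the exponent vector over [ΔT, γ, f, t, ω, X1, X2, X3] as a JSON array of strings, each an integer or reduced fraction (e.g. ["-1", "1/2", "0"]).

["0", "-1", "0", "0", "1", "0", "0", "0"]

Dimensional matrix (Θ×T by ΔT×γ×f×t×ω×X1×X2×X3):
  Θ: [ 1  0  0  0  0 -3 -2  2]
  T: [ 0 -1 -1  1 -1  1  1  0]
RREF → pivots at {ΔT,γ} ⇒ r = 2
Pivot set = {ΔT,γ}, free = {f,t,ω,X1,X2,X3}
RREF:
  r0: [   1    0    0    0    0   -3   -2    2]
  r1: [   0    1    1   -1    1   -1   -1    0]
Fix exponent of ω at 1, f at 0, t at 0, X1 at 0, X2 at 0, X3 at 0; solve each RREF row for its pivot's exponent:
  r0: exp(ΔT) + (0)·1 = 0 ⇒ exp(ΔT) = 0
  r1: exp(γ) + (1)·1 = 0 ⇒ exp(γ) = -1
Π_3 = γ^-1 · ω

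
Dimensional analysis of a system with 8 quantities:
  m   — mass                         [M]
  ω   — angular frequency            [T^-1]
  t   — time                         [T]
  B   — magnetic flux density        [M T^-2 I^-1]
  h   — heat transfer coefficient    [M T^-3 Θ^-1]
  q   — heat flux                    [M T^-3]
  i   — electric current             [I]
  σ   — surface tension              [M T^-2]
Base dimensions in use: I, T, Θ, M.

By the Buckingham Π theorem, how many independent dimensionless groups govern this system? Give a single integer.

4

Exponent matrix [I,T,Θ,M] × [m,ω,t,B,h,q,i,σ]:
  I: [ 0  0  0 -1  0  0  1  0]
  T: [ 0 -1  1 -2 -3 -3  0 -2]
  Θ: [ 0  0  0  0 -1  0  0  0]
  M: [ 1  0  0  1  1  1  0  1]
Echelon form has 4 nonzero rows (pivots: m,ω,B,h)
n=8, r=4 ⇒ 4 dimensionless groups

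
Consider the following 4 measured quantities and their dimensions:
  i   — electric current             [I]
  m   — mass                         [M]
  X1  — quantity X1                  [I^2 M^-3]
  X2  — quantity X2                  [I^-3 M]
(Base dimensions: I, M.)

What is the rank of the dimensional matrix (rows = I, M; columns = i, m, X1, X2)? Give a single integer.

Exponent matrix [I,M] × [i,m,X1,X2]:
  I: [ 1  0  2 -3]
  M: [ 0  1 -3  1]
Row reduction gives pivot columns i,m; rank = 2

2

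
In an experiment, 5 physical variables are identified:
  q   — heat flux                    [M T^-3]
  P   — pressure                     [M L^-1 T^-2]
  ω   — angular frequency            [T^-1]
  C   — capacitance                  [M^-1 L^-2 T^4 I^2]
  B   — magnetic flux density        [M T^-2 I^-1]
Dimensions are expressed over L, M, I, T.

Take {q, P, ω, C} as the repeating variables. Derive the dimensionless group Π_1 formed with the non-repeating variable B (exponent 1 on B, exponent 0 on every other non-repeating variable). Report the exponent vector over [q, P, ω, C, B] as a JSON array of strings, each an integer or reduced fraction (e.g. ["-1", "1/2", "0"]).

Write exponents as rows L,M,I,T / cols q,P,ω,C,B:
  L: [ 0 -1  0 -2  0]
  M: [ 1  1  0 -1  1]
  I: [ 0  0  0  2 -1]
  T: [-3 -2 -1  4 -2]
Row reduction gives pivot columns q,P,ω,C; rank = 4
Repeat: q,P,ω,C; free: B
RREF:
  r0: [   1    0    0    0 -1/2]
  r1: [   0    1    0    0    1]
  r2: [   0    0    1    0 -1/2]
  r3: [   0    0    0    1 -1/2]
Fix exponent of B at 1; solve each RREF row for its pivot's exponent:
  r0: exp(q) + (-1/2)·1 = 0 ⇒ exp(q) = 1/2
  r1: exp(P) + (1)·1 = 0 ⇒ exp(P) = -1
  r2: exp(ω) + (-1/2)·1 = 0 ⇒ exp(ω) = 1/2
  r3: exp(C) + (-1/2)·1 = 0 ⇒ exp(C) = 1/2
Π_1 = q^(1/2) · P^-1 · ω^(1/2) · C^(1/2) · B

["1/2", "-1", "1/2", "1/2", "1"]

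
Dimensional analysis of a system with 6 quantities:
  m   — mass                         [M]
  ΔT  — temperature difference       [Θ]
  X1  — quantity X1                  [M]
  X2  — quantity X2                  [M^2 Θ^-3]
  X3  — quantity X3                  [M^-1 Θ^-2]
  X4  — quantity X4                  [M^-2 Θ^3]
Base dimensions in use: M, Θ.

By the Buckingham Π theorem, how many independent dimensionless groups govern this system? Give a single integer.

4

Write exponents as rows M,Θ / cols m,ΔT,X1,X2,X3,X4:
  M: [ 1  0  1  2 -1 -2]
  Θ: [ 0  1  0 -3 -2  3]
RREF → pivots at {m,ΔT} ⇒ r = 2
6 vars − rank 2 = 4 Π groups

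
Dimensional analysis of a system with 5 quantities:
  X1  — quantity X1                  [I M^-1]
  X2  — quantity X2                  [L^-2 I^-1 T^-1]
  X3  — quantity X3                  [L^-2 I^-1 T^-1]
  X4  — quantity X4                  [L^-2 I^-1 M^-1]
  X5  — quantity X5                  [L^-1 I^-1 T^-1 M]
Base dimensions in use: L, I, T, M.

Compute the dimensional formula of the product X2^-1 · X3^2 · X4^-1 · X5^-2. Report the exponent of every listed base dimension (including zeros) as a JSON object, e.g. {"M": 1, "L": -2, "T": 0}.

Exponent matrix [L,I,T,M] × [X1,X2,X3,X4,X5]:
  L: [ 0 -2 -2 -2 -1]
  I: [ 1 -1 -1 -1 -1]
  T: [ 0 -1 -1  0 -1]
  M: [-1  0  0 -1  1]
  [L]: (-1)·-2+(2)·-2+(-1)·-2+(-2)·-1 = 2
  [I]: (-1)·-1+(2)·-1+(-1)·-1+(-2)·-1 = 2
  [T]: (-1)·-1+(2)·-1+(-1)·0+(-2)·-1 = 1
  [M]: (-1)·0+(2)·0+(-1)·-1+(-2)·1 = -1
⇒ L^2 I^2 T M^-1

{"L": 2, "I": 2, "T": 1, "M": -1}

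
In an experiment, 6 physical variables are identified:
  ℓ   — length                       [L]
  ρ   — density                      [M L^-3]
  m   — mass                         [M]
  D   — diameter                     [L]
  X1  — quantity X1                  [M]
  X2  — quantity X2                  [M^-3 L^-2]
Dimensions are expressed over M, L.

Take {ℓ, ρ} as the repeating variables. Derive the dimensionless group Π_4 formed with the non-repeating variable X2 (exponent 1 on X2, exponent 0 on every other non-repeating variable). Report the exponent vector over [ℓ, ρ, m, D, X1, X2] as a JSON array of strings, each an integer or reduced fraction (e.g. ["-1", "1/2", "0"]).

Write exponents as rows M,L / cols ℓ,ρ,m,D,X1,X2:
  M: [ 0  1  1  0  1 -3]
  L: [ 1 -3  0  1  0 -2]
Echelon form has 2 nonzero rows (pivots: ℓ,ρ)
Pivot set = {ℓ,ρ}, free = {m,D,X1,X2}
RREF:
  r0: [   1    0    3    1    3  -11]
  r1: [   0    1    1    0    1   -3]
Fix exponent of X2 at 1, m at 0, D at 0, X1 at 0; solve each RREF row for its pivot's exponent:
  r0: exp(ℓ) + (-11)·1 = 0 ⇒ exp(ℓ) = 11
  r1: exp(ρ) + (-3)·1 = 0 ⇒ exp(ρ) = 3
Π_4 = ℓ^11 · ρ^3 · X2

["11", "3", "0", "0", "0", "1"]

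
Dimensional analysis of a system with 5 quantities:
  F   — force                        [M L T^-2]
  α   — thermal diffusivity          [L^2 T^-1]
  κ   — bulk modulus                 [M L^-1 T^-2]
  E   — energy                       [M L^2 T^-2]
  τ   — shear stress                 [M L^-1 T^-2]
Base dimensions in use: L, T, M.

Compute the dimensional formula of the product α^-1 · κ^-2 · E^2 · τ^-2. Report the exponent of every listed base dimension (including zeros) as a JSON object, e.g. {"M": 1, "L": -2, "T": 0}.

Exponent matrix [L,T,M] × [F,α,κ,E,τ]:
  L: [ 1  2 -1  2 -1]
  T: [-2 -1 -2 -2 -2]
  M: [ 1  0  1  1  1]
  [L]: (-1)·2+(-2)·-1+(2)·2+(-2)·-1 = 6
  [T]: (-1)·-1+(-2)·-2+(2)·-2+(-2)·-2 = 5
  [M]: (-1)·0+(-2)·1+(2)·1+(-2)·1 = -2
⇒ L^6 T^5 M^-2

{"L": 6, "T": 5, "M": -2}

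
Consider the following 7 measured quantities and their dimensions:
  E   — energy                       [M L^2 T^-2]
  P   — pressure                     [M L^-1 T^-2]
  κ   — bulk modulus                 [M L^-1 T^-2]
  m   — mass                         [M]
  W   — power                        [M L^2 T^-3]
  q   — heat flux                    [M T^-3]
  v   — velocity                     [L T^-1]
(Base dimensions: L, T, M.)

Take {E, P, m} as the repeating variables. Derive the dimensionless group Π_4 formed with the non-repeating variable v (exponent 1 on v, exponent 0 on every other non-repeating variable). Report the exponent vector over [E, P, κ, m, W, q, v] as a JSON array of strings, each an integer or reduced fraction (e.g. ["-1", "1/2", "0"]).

Dimensional matrix (L×T×M by E×P×κ×m×W×q×v):
  L: [ 2 -1 -1  0  2  0  1]
  T: [-2 -2 -2  0 -3 -3 -1]
  M: [ 1  1  1  1  1  1  0]
Echelon form has 3 nonzero rows (pivots: E,P,m)
Pivot set = {E,P,m}, free = {κ,W,q,v}
RREF:
  r0: [   1    0    0    0  7/6  1/2  1/2]
  r1: [   0    1    1    0  1/3    1    0]
  r2: [   0    0    0    1 -1/2 -1/2 -1/2]
Fix exponent of v at 1, κ at 0, W at 0, q at 0; solve each RREF row for its pivot's exponent:
  r0: exp(E) + (1/2)·1 = 0 ⇒ exp(E) = -1/2
  r1: exp(P) + (0)·1 = 0 ⇒ exp(P) = 0
  r2: exp(m) + (-1/2)·1 = 0 ⇒ exp(m) = 1/2
Π_4 = E^(-1/2) · m^(1/2) · v

["-1/2", "0", "0", "1/2", "0", "0", "1"]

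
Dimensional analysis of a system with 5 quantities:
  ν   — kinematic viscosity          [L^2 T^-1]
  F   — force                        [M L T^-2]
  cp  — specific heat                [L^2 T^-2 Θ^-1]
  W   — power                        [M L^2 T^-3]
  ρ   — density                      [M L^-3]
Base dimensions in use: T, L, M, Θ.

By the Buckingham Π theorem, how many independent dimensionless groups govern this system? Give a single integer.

1

Exponent matrix [T,L,M,Θ] × [ν,F,cp,W,ρ]:
  T: [-1 -2 -2 -3  0]
  L: [ 2  1  2  2 -3]
  M: [ 0  1  0  1  1]
  Θ: [ 0  0 -1  0  0]
Row reduction gives pivot columns ν,F,cp,W; rank = 4
n=5, r=4 ⇒ 1 dimensionless group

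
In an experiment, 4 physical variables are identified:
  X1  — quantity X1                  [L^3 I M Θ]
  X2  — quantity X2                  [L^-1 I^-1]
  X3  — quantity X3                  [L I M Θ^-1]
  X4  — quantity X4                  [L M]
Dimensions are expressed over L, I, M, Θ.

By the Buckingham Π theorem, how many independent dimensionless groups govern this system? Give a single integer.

Exponent matrix [L,I,M,Θ] × [X1,X2,X3,X4]:
  L: [ 3 -1  1  1]
  I: [ 1 -1  1  0]
  M: [ 1  0  1  1]
  Θ: [ 1  0 -1  0]
Row reduction gives pivot columns X1,X2,X3; rank = 3
4 vars − rank 3 = 1 Π group

1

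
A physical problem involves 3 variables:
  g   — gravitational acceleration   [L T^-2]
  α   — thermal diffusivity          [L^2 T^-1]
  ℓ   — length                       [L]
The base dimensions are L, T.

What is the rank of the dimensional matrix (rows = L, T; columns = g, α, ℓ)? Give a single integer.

Write exponents as rows L,T / cols g,α,ℓ:
  L: [ 1  2  1]
  T: [-2 -1  0]
RREF → pivots at {g,α} ⇒ r = 2

2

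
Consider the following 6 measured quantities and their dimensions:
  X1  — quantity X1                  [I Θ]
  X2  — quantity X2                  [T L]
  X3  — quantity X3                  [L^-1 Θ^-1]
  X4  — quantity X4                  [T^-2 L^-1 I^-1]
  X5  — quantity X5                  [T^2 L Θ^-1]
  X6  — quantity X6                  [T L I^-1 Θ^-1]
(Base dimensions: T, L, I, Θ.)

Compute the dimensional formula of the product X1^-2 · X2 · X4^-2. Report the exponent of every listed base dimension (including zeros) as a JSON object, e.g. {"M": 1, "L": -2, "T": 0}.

{"T": 5, "L": 3, "I": 0, "Θ": -2}

Dimensional matrix (T×L×I×Θ by X1×X2×X3×X4×X5×X6):
  T: [ 0  1  0 -2  2  1]
  L: [ 0  1 -1 -1  1  1]
  I: [ 1  0  0 -1  0 -1]
  Θ: [ 1  0 -1  0 -1 -1]
  [T]: (-2)·0+(1)·1+(-2)·-2 = 5
  [L]: (-2)·0+(1)·1+(-2)·-1 = 3
  [I]: (-2)·1+(1)·0+(-2)·-1 = 0
  [Θ]: (-2)·1+(1)·0+(-2)·0 = -2
⇒ T^5 L^3 Θ^-2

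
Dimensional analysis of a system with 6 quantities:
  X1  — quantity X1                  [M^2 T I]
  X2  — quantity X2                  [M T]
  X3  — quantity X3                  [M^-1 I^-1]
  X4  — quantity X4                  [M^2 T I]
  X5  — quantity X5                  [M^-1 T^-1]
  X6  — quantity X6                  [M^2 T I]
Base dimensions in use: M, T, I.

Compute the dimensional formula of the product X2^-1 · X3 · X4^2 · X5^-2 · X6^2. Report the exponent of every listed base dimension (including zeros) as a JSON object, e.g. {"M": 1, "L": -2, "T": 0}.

{"M": 8, "T": 5, "I": 3}

Write exponents as rows M,T,I / cols X1,X2,X3,X4,X5,X6:
  M: [ 2  1 -1  2 -1  2]
  T: [ 1  1  0  1 -1  1]
  I: [ 1  0 -1  1  0  1]
  [M]: (-1)·1+(1)·-1+(2)·2+(-2)·-1+(2)·2 = 8
  [T]: (-1)·1+(1)·0+(2)·1+(-2)·-1+(2)·1 = 5
  [I]: (-1)·0+(1)·-1+(2)·1+(-2)·0+(2)·1 = 3
⇒ M^8 T^5 I^3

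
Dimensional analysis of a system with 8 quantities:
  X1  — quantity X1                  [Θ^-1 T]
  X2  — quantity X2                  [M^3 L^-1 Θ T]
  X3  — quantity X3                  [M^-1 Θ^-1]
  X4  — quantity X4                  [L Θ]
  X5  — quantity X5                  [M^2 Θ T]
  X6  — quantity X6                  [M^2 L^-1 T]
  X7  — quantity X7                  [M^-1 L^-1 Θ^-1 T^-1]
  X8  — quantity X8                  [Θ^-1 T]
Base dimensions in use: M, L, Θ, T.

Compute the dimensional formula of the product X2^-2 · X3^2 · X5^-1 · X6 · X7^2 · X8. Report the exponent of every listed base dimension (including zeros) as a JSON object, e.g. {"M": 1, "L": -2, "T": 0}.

Dimensional matrix (M×L×Θ×T by X1×X2×X3×X4×X5×X6×X7×X8):
  M: [ 0  3 -1  0  2  2 -1  0]
  L: [ 0 -1  0  1  0 -1 -1  0]
  Θ: [-1  1 -1  1  1  0 -1 -1]
  T: [ 1  1  0  0  1  1 -1  1]
  [M]: (-2)·3+(2)·-1+(-1)·2+(1)·2+(2)·-1+(1)·0 = -10
  [L]: (-2)·-1+(2)·0+(-1)·0+(1)·-1+(2)·-1+(1)·0 = -1
  [Θ]: (-2)·1+(2)·-1+(-1)·1+(1)·0+(2)·-1+(1)·-1 = -8
  [T]: (-2)·1+(2)·0+(-1)·1+(1)·1+(2)·-1+(1)·1 = -3
⇒ M^-10 L^-1 Θ^-8 T^-3

{"M": -10, "L": -1, "Θ": -8, "T": -3}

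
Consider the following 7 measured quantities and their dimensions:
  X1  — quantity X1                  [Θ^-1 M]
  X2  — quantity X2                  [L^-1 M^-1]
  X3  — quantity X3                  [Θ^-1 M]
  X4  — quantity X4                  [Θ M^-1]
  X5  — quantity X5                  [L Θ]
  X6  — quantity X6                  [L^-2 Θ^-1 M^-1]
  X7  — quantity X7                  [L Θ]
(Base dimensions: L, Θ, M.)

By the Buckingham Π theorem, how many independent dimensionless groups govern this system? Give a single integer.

Write exponents as rows L,Θ,M / cols X1,X2,X3,X4,X5,X6,X7:
  L: [ 0 -1  0  0  1 -2  1]
  Θ: [-1  0 -1  1  1 -1  1]
  M: [ 1 -1  1 -1  0 -1  0]
Row reduction gives pivot columns X1,X2; rank = 2
7 vars − rank 2 = 5 Π groups

5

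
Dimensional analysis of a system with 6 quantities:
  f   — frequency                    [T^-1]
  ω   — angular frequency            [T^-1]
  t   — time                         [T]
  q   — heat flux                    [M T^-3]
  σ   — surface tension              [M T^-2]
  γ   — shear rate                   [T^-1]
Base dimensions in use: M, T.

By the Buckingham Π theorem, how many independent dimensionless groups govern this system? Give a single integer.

4

Dimensional matrix (M×T by f×ω×t×q×σ×γ):
  M: [ 0  0  0  1  1  0]
  T: [-1 -1  1 -3 -2 -1]
RREF → pivots at {f,q} ⇒ r = 2
Π count = n − r = 6 − 2 = 4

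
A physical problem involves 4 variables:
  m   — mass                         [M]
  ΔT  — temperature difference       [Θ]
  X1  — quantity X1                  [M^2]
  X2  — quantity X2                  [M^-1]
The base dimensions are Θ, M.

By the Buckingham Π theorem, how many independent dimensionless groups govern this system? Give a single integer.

2

Dimensional matrix (Θ×M by m×ΔT×X1×X2):
  Θ: [ 0  1  0  0]
  M: [ 1  0  2 -1]
RREF → pivots at {m,ΔT} ⇒ r = 2
Π count = n − r = 4 − 2 = 2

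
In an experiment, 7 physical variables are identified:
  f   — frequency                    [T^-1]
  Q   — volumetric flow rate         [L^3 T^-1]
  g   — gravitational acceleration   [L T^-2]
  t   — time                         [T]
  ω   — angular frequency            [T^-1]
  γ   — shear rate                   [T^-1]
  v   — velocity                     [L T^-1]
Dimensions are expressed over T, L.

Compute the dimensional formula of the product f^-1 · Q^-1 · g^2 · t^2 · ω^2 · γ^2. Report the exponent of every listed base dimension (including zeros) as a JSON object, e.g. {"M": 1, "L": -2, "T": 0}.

Dimensional matrix (T×L by f×Q×g×t×ω×γ×v):
  T: [-1 -1 -2  1 -1 -1 -1]
  L: [ 0  3  1  0  0  0  1]
  [T]: (-1)·-1+(-1)·-1+(2)·-2+(2)·1+(2)·-1+(2)·-1 = -4
  [L]: (-1)·0+(-1)·3+(2)·1+(2)·0+(2)·0+(2)·0 = -1
⇒ T^-4 L^-1

{"T": -4, "L": -1}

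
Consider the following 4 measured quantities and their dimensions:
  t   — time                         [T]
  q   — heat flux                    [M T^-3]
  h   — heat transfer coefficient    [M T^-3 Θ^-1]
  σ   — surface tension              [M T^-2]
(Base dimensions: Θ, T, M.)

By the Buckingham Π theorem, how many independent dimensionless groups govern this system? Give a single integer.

1

Dimensional matrix (Θ×T×M by t×q×h×σ):
  Θ: [ 0  0 -1  0]
  T: [ 1 -3 -3 -2]
  M: [ 0  1  1  1]
Row reduction gives pivot columns t,q,h; rank = 3
Π count = n − r = 4 − 3 = 1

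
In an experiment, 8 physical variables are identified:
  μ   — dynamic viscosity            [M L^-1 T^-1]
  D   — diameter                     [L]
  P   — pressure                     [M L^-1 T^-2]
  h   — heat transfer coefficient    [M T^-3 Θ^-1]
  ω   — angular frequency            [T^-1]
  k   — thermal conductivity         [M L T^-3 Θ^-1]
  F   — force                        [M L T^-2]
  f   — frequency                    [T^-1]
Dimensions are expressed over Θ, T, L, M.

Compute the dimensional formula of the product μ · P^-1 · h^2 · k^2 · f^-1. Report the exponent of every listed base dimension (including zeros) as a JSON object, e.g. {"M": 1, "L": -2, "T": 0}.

{"Θ": -4, "T": -10, "L": 2, "M": 4}

Exponent matrix [Θ,T,L,M] × [μ,D,P,h,ω,k,F,f]:
  Θ: [ 0  0  0 -1  0 -1  0  0]
  T: [-1  0 -2 -3 -1 -3 -2 -1]
  L: [-1  1 -1  0  0  1  1  0]
  M: [ 1  0  1  1  0  1  1  0]
  [Θ]: (1)·0+(-1)·0+(2)·-1+(2)·-1+(-1)·0 = -4
  [T]: (1)·-1+(-1)·-2+(2)·-3+(2)·-3+(-1)·-1 = -10
  [L]: (1)·-1+(-1)·-1+(2)·0+(2)·1+(-1)·0 = 2
  [M]: (1)·1+(-1)·1+(2)·1+(2)·1+(-1)·0 = 4
⇒ Θ^-4 T^-10 L^2 M^4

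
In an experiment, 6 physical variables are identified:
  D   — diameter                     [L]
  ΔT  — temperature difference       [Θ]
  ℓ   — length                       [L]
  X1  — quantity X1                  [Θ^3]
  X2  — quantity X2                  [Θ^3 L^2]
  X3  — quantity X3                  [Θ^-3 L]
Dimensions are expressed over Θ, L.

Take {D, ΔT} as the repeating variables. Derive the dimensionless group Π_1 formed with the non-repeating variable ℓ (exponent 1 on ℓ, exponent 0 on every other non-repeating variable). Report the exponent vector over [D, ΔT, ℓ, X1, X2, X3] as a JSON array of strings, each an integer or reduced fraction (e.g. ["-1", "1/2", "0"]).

Dimensional matrix (Θ×L by D×ΔT×ℓ×X1×X2×X3):
  Θ: [ 0  1  0  3  3 -3]
  L: [ 1  0  1  0  2  1]
RREF → pivots at {D,ΔT} ⇒ r = 2
Pivot set = {D,ΔT}, free = {ℓ,X1,X2,X3}
RREF:
  r0: [   1    0    1    0    2    1]
  r1: [   0    1    0    3    3   -3]
Fix exponent of ℓ at 1, X1 at 0, X2 at 0, X3 at 0; solve each RREF row for its pivot's exponent:
  r0: exp(D) + (1)·1 = 0 ⇒ exp(D) = -1
  r1: exp(ΔT) + (0)·1 = 0 ⇒ exp(ΔT) = 0
Π_1 = D^-1 · ℓ

["-1", "0", "1", "0", "0", "0"]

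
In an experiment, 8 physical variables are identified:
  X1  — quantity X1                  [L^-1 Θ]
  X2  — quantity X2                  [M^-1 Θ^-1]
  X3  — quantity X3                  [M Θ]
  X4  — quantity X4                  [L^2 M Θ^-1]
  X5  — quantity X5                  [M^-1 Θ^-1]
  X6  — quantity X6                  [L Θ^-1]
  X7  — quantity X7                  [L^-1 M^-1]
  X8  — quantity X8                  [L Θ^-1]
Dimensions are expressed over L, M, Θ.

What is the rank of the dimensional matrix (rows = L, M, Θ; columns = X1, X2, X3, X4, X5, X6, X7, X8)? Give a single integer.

2

Write exponents as rows L,M,Θ / cols X1,X2,X3,X4,X5,X6,X7,X8:
  L: [-1  0  0  2  0  1 -1  1]
  M: [ 0 -1  1  1 -1  0 -1  0]
  Θ: [ 1 -1  1 -1 -1 -1  0 -1]
RREF → pivots at {X1,X2} ⇒ r = 2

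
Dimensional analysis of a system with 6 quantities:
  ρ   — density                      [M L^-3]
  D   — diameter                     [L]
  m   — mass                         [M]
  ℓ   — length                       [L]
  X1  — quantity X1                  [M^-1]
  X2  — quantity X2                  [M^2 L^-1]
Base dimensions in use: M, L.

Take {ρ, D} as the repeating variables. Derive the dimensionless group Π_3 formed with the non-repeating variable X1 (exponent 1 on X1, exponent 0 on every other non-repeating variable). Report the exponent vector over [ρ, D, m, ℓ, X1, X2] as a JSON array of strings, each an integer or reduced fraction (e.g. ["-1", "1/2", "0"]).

Write exponents as rows M,L / cols ρ,D,m,ℓ,X1,X2:
  M: [ 1  0  1  0 -1  2]
  L: [-3  1  0  1  0 -1]
Row reduction gives pivot columns ρ,D; rank = 2
Repeat: ρ,D; free: m,ℓ,X1,X2
RREF:
  r0: [   1    0    1    0   -1    2]
  r1: [   0    1    3    1   -3    5]
Fix exponent of X1 at 1, m at 0, ℓ at 0, X2 at 0; solve each RREF row for its pivot's exponent:
  r0: exp(ρ) + (-1)·1 = 0 ⇒ exp(ρ) = 1
  r1: exp(D) + (-3)·1 = 0 ⇒ exp(D) = 3
Π_3 = ρ · D^3 · X1

["1", "3", "0", "0", "1", "0"]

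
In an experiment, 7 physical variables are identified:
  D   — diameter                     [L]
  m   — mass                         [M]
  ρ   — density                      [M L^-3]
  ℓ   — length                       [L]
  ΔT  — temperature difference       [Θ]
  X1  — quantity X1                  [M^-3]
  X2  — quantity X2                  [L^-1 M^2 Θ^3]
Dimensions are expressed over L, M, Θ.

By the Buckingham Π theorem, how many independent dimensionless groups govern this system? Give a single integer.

4

Write exponents as rows L,M,Θ / cols D,m,ρ,ℓ,ΔT,X1,X2:
  L: [ 1  0 -3  1  0  0 -1]
  M: [ 0  1  1  0  0 -3  2]
  Θ: [ 0  0  0  0  1  0  3]
Echelon form has 3 nonzero rows (pivots: D,m,ΔT)
n=7, r=3 ⇒ 4 dimensionless groups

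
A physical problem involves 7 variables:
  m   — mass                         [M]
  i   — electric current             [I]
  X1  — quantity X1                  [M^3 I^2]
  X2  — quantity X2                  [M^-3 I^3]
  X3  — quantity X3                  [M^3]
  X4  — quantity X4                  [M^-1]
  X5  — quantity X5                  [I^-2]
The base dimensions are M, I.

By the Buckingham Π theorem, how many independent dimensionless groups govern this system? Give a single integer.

Write exponents as rows M,I / cols m,i,X1,X2,X3,X4,X5:
  M: [ 1  0  3 -3  3 -1  0]
  I: [ 0  1  2  3  0  0 -2]
Row reduction gives pivot columns m,i; rank = 2
n=7, r=2 ⇒ 5 dimensionless groups

5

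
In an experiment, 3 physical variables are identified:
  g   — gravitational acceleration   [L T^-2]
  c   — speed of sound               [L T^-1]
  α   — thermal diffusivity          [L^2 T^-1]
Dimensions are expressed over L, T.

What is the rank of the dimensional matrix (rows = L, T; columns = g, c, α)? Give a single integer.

Dimensional matrix (L×T by g×c×α):
  L: [ 1  1  2]
  T: [-2 -1 -1]
Echelon form has 2 nonzero rows (pivots: g,c)

2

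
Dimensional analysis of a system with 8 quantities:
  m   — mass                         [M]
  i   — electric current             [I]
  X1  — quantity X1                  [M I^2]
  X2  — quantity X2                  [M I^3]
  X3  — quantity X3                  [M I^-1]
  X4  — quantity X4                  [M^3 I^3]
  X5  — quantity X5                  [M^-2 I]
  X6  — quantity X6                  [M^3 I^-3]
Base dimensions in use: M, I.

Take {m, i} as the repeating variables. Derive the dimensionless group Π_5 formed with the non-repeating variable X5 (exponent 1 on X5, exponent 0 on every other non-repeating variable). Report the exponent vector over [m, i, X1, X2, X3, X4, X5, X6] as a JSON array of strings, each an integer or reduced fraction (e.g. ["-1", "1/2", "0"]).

Write exponents as rows M,I / cols m,i,X1,X2,X3,X4,X5,X6:
  M: [ 1  0  1  1  1  3 -2  3]
  I: [ 0  1  2  3 -1  3  1 -3]
RREF → pivots at {m,i} ⇒ r = 2
Repeat: m,i; free: X1,X2,X3,X4,X5,X6
RREF:
  r0: [   1    0    1    1    1    3   -2    3]
  r1: [   0    1    2    3   -1    3    1   -3]
Fix exponent of X5 at 1, X1 at 0, X2 at 0, X3 at 0, X4 at 0, X6 at 0; solve each RREF row for its pivot's exponent:
  r0: exp(m) + (-2)·1 = 0 ⇒ exp(m) = 2
  r1: exp(i) + (1)·1 = 0 ⇒ exp(i) = -1
Π_5 = m^2 · i^-1 · X5

["2", "-1", "0", "0", "0", "0", "1", "0"]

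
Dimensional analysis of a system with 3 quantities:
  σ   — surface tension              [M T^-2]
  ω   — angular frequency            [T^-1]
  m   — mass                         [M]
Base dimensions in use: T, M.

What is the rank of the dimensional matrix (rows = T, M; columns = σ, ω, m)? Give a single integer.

Exponent matrix [T,M] × [σ,ω,m]:
  T: [-2 -1  0]
  M: [ 1  0  1]
RREF → pivots at {σ,ω} ⇒ r = 2

2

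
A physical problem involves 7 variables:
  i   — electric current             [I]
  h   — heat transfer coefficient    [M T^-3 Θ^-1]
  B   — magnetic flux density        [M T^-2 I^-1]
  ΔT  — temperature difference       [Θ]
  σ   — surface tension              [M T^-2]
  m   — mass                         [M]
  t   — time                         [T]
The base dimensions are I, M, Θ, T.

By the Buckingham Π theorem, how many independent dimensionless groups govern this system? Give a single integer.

Dimensional matrix (I×M×Θ×T by i×h×B×ΔT×σ×m×t):
  I: [ 1  0 -1  0  0  0  0]
  M: [ 0  1  1  0  1  1  0]
  Θ: [ 0 -1  0  1  0  0  0]
  T: [ 0 -3 -2  0 -2  0  1]
Row reduction gives pivot columns i,h,B,ΔT; rank = 4
n=7, r=4 ⇒ 3 dimensionless groups

3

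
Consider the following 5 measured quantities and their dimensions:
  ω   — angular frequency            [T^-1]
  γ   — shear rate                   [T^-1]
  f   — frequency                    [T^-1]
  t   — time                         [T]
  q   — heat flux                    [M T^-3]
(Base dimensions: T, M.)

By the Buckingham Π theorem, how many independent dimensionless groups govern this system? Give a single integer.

Exponent matrix [T,M] × [ω,γ,f,t,q]:
  T: [-1 -1 -1  1 -3]
  M: [ 0  0  0  0  1]
Echelon form has 2 nonzero rows (pivots: ω,q)
n=5, r=2 ⇒ 3 dimensionless groups

3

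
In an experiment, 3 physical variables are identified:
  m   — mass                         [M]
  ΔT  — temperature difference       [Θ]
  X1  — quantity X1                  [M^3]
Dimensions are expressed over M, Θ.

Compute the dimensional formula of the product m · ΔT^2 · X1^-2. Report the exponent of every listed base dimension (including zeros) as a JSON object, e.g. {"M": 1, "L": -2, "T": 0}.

{"M": -5, "Θ": 2}

Dimensional matrix (M×Θ by m×ΔT×X1):
  M: [ 1  0  3]
  Θ: [ 0  1  0]
  [M]: (1)·1+(2)·0+(-2)·3 = -5
  [Θ]: (1)·0+(2)·1+(-2)·0 = 2
⇒ M^-5 Θ^2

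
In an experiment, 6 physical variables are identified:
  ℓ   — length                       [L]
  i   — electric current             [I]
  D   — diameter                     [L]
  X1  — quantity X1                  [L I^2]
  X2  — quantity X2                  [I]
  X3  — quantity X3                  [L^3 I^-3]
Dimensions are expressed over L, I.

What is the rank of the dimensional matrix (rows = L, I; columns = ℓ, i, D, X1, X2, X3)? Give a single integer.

2

Write exponents as rows L,I / cols ℓ,i,D,X1,X2,X3:
  L: [ 1  0  1  1  0  3]
  I: [ 0  1  0  2  1 -3]
RREF → pivots at {ℓ,i} ⇒ r = 2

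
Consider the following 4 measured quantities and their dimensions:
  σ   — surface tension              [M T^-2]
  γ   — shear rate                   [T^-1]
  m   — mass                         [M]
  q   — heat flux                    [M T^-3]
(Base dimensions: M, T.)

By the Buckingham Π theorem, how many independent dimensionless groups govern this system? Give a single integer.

Exponent matrix [M,T] × [σ,γ,m,q]:
  M: [ 1  0  1  1]
  T: [-2 -1  0 -3]
Echelon form has 2 nonzero rows (pivots: σ,γ)
n=4, r=2 ⇒ 2 dimensionless groups

2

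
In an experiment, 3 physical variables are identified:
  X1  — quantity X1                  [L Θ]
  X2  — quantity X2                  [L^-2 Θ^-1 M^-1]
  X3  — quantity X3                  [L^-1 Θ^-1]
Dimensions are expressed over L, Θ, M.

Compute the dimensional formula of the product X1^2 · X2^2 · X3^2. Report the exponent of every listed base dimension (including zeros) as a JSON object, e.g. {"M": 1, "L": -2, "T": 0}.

Exponent matrix [L,Θ,M] × [X1,X2,X3]:
  L: [ 1 -2 -1]
  Θ: [ 1 -1 -1]
  M: [ 0 -1  0]
  [L]: (2)·1+(2)·-2+(2)·-1 = -4
  [Θ]: (2)·1+(2)·-1+(2)·-1 = -2
  [M]: (2)·0+(2)·-1+(2)·0 = -2
⇒ L^-4 Θ^-2 M^-2

{"L": -4, "Θ": -2, "M": -2}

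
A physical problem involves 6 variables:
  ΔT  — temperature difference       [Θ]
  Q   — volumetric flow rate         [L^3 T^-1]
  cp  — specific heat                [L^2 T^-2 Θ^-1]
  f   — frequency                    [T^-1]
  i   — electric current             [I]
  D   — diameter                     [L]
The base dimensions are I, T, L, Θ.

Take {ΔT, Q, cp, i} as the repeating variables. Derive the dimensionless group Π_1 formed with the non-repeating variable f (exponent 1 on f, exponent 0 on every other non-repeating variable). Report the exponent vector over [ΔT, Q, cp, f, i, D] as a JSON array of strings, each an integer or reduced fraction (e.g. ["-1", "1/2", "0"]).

["-3/4", "1/2", "-3/4", "1", "0", "0"]

Exponent matrix [I,T,L,Θ] × [ΔT,Q,cp,f,i,D]:
  I: [ 0  0  0  0  1  0]
  T: [ 0 -1 -2 -1  0  0]
  L: [ 0  3  2  0  0  1]
  Θ: [ 1  0 -1  0  0  0]
Row reduction gives pivot columns ΔT,Q,cp,i; rank = 4
Repeat: ΔT,Q,cp,i; free: f,D
RREF:
  r0: [   1    0    0  3/4    0 -1/4]
  r1: [   0    1    0 -1/2    0  1/2]
  r2: [   0    0    1  3/4    0 -1/4]
  r3: [   0    0    0    0    1    0]
Fix exponent of f at 1, D at 0; solve each RREF row for its pivot's exponent:
  r0: exp(ΔT) + (3/4)·1 = 0 ⇒ exp(ΔT) = -3/4
  r1: exp(Q) + (-1/2)·1 = 0 ⇒ exp(Q) = 1/2
  r2: exp(cp) + (3/4)·1 = 0 ⇒ exp(cp) = -3/4
  r3: exp(i) + (0)·1 = 0 ⇒ exp(i) = 0
Π_1 = ΔT^(-3/4) · Q^(1/2) · cp^(-3/4) · f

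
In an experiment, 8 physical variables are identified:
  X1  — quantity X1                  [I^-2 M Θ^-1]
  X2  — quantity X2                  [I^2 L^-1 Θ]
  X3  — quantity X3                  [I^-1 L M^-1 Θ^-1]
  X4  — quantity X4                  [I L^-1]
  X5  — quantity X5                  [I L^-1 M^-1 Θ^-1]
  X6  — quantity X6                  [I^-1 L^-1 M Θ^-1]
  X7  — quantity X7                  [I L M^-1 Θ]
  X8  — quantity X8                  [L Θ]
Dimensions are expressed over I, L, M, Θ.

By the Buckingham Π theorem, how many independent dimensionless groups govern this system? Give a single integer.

5

Write exponents as rows I,L,M,Θ / cols X1,X2,X3,X4,X5,X6,X7,X8:
  I: [-2  2 -1  1  1 -1  1  0]
  L: [ 0 -1  1 -1 -1 -1  1  1]
  M: [ 1  0 -1  0 -1  1 -1  0]
  Θ: [-1  1 -1  0 -1 -1  1  1]
RREF → pivots at {X1,X2,X3} ⇒ r = 3
8 vars − rank 3 = 5 Π groups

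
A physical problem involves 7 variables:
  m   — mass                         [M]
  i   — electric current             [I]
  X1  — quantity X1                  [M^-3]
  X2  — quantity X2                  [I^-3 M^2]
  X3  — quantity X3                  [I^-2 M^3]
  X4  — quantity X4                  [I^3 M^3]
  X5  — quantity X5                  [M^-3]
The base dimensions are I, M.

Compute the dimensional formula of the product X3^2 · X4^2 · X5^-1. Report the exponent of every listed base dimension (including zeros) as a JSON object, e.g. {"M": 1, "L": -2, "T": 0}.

{"I": 2, "M": 15}

Write exponents as rows I,M / cols m,i,X1,X2,X3,X4,X5:
  I: [ 0  1  0 -3 -2  3  0]
  M: [ 1  0 -3  2  3  3 -3]
  [I]: (2)·-2+(2)·3+(-1)·0 = 2
  [M]: (2)·3+(2)·3+(-1)·-3 = 15
⇒ I^2 M^15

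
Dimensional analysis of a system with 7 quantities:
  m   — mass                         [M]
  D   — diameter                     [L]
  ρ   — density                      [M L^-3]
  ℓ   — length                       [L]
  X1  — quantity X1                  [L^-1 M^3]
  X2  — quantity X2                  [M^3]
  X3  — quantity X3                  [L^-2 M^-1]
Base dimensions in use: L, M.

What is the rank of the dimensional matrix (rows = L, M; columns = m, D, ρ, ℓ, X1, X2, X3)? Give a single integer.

2

Write exponents as rows L,M / cols m,D,ρ,ℓ,X1,X2,X3:
  L: [ 0  1 -3  1 -1  0 -2]
  M: [ 1  0  1  0  3  3 -1]
Row reduction gives pivot columns m,D; rank = 2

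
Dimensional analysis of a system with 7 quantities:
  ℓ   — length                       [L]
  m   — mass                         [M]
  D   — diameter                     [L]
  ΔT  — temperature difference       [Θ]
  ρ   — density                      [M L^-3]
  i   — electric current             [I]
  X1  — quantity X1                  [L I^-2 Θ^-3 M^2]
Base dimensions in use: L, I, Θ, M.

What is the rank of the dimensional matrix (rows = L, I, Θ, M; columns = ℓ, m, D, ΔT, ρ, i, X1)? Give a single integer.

4

Exponent matrix [L,I,Θ,M] × [ℓ,m,D,ΔT,ρ,i,X1]:
  L: [ 1  0  1  0 -3  0  1]
  I: [ 0  0  0  0  0  1 -2]
  Θ: [ 0  0  0  1  0  0 -3]
  M: [ 0  1  0  0  1  0  2]
Echelon form has 4 nonzero rows (pivots: ℓ,m,ΔT,i)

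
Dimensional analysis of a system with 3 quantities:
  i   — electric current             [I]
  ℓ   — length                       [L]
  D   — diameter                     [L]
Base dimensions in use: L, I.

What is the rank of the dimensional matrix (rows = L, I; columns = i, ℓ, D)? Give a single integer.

2

Exponent matrix [L,I] × [i,ℓ,D]:
  L: [ 0  1  1]
  I: [ 1  0  0]
Echelon form has 2 nonzero rows (pivots: i,ℓ)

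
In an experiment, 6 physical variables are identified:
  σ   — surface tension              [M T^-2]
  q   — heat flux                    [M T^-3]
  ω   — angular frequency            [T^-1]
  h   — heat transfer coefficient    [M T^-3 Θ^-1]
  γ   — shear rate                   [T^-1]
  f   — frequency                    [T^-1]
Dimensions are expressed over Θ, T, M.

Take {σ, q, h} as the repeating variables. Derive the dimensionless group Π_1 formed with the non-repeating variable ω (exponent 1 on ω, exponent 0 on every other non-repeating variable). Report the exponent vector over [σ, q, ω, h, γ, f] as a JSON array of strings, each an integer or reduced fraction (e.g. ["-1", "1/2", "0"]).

["1", "-1", "1", "0", "0", "0"]

Dimensional matrix (Θ×T×M by σ×q×ω×h×γ×f):
  Θ: [ 0  0  0 -1  0  0]
  T: [-2 -3 -1 -3 -1 -1]
  M: [ 1  1  0  1  0  0]
RREF → pivots at {σ,q,h} ⇒ r = 3
Repeat: σ,q,h; free: ω,γ,f
RREF:
  r0: [   1    0   -1    0   -1   -1]
  r1: [   0    1    1    0    1    1]
  r2: [   0    0    0    1    0    0]
Fix exponent of ω at 1, γ at 0, f at 0; solve each RREF row for its pivot's exponent:
  r0: exp(σ) + (-1)·1 = 0 ⇒ exp(σ) = 1
  r1: exp(q) + (1)·1 = 0 ⇒ exp(q) = -1
  r2: exp(h) + (0)·1 = 0 ⇒ exp(h) = 0
Π_1 = σ · q^-1 · ω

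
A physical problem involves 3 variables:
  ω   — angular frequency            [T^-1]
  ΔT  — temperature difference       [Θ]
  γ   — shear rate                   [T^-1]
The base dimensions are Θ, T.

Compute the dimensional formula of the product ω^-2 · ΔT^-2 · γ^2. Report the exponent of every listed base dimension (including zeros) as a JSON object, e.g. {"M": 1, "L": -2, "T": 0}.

{"Θ": -2, "T": 0}

Dimensional matrix (Θ×T by ω×ΔT×γ):
  Θ: [ 0  1  0]
  T: [-1  0 -1]
  [Θ]: (-2)·0+(-2)·1+(2)·0 = -2
  [T]: (-2)·-1+(-2)·0+(2)·-1 = 0
⇒ Θ^-2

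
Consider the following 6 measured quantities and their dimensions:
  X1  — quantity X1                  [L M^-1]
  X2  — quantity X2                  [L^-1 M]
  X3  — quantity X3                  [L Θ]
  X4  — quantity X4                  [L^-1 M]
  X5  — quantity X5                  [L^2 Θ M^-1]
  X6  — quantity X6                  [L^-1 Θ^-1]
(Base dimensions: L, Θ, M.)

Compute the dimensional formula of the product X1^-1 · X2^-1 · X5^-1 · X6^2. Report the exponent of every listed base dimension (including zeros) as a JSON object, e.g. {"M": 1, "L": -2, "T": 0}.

Exponent matrix [L,Θ,M] × [X1,X2,X3,X4,X5,X6]:
  L: [ 1 -1  1 -1  2 -1]
  Θ: [ 0  0  1  0  1 -1]
  M: [-1  1  0  1 -1  0]
  [L]: (-1)·1+(-1)·-1+(-1)·2+(2)·-1 = -4
  [Θ]: (-1)·0+(-1)·0+(-1)·1+(2)·-1 = -3
  [M]: (-1)·-1+(-1)·1+(-1)·-1+(2)·0 = 1
⇒ L^-4 Θ^-3 M

{"L": -4, "Θ": -3, "M": 1}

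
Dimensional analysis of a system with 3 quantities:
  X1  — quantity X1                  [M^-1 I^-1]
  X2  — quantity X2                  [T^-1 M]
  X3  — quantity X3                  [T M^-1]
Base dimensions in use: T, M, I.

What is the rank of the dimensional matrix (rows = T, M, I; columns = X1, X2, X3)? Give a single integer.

2

Exponent matrix [T,M,I] × [X1,X2,X3]:
  T: [ 0 -1  1]
  M: [-1  1 -1]
  I: [-1  0  0]
Echelon form has 2 nonzero rows (pivots: X1,X2)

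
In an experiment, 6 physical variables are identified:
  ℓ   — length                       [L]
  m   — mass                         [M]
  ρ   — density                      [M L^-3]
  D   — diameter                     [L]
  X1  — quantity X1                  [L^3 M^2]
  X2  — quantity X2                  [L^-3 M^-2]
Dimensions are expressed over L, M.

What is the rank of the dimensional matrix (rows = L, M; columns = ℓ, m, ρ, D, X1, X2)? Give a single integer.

Dimensional matrix (L×M by ℓ×m×ρ×D×X1×X2):
  L: [ 1  0 -3  1  3 -3]
  M: [ 0  1  1  0  2 -2]
Echelon form has 2 nonzero rows (pivots: ℓ,m)

2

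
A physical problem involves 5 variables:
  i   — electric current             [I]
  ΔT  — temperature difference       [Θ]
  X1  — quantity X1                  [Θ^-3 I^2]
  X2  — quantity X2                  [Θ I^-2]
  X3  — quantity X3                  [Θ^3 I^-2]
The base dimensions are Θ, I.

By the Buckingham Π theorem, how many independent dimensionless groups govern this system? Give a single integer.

Dimensional matrix (Θ×I by i×ΔT×X1×X2×X3):
  Θ: [ 0  1 -3  1  3]
  I: [ 1  0  2 -2 -2]
Echelon form has 2 nonzero rows (pivots: i,ΔT)
5 vars − rank 2 = 3 Π groups

3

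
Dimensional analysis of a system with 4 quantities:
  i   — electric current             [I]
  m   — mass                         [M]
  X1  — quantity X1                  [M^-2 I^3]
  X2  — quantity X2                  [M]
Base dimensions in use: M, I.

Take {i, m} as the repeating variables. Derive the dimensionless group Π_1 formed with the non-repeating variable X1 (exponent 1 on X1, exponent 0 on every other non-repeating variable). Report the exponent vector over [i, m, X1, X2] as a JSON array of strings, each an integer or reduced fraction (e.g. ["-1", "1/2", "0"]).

Dimensional matrix (M×I by i×m×X1×X2):
  M: [ 0  1 -2  1]
  I: [ 1  0  3  0]
RREF → pivots at {i,m} ⇒ r = 2
Repeat: i,m; free: X1,X2
RREF:
  r0: [   1    0    3    0]
  r1: [   0    1   -2    1]
Fix exponent of X1 at 1, X2 at 0; solve each RREF row for its pivot's exponent:
  r0: exp(i) + (3)·1 = 0 ⇒ exp(i) = -3
  r1: exp(m) + (-2)·1 = 0 ⇒ exp(m) = 2
Π_1 = i^-3 · m^2 · X1

["-3", "2", "1", "0"]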